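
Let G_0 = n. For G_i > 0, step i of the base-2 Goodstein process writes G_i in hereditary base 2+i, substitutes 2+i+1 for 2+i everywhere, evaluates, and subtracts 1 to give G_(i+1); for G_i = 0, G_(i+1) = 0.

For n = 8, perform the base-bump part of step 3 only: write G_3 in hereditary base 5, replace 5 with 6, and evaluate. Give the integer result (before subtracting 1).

step 0: 8 = 2^(2 + 1); sub 3 for 2: 3^(3 + 1); = 81; G_1 = 81−1 = 80
step 1: 80 = 2·3^3 + 2·3^2 + 2·3 + 2; sub 4 for 3: 2·4^4 + 2·4^2 + 2·4 + 2; = 554; G_2 = 554−1 = 553
step 2: 553 = 2·4^4 + 2·4^2 + 2·4 + 1; sub 5 for 4: 2·5^5 + 2·5^2 + 2·5 + 1; = 6311; G_3 = 6311−1 = 6310
step 3: 6310 = 2·5^5 + 2·5^2 + 2·5; sub 6 for 5: 2·6^6 + 2·6^2 + 2·6; = 93396; G_4 = 93396−1 = 93395

93396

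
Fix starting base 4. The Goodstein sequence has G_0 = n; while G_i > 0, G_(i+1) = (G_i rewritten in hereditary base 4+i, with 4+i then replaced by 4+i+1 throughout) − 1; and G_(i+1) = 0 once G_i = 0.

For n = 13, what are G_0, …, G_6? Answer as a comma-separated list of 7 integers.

13, 15, 17, 18, 19, 20, 21

G_0 = 13. HB_4(13) = 3·4 + 1. Bump = 16. G_1 = 15.
G_1 = 15. HB_5(15) = 3·5. Bump = 18. G_2 = 17.
G_2 = 17. HB_6(17) = 2·6 + 5. Bump = 19. G_3 = 18.
G_3 = 18. HB_7(18) = 2·7 + 4. Bump = 20. G_4 = 19.
G_4 = 19. HB_8(19) = 2·8 + 3. Bump = 21. G_5 = 20.
G_5 = 20. HB_9(20) = 2·9 + 2. Bump = 22. G_6 = 21.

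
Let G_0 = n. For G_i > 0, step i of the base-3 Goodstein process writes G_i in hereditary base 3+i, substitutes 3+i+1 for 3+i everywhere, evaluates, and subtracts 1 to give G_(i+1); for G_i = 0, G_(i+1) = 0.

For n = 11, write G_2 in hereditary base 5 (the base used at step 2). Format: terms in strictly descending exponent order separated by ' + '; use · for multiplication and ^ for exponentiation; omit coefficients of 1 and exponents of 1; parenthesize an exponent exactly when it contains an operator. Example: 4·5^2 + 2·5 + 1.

G_0 = 11. HB_3(11) = 3^2 + 2. Bump = 18. G_1 = 17.
G_1 = 17. HB_4(17) = 4^2 + 1. Bump = 26. G_2 = 25.
G_2 = 25. HB_5(25) = 5^2. Bump = 36. G_3 = 35.

5^2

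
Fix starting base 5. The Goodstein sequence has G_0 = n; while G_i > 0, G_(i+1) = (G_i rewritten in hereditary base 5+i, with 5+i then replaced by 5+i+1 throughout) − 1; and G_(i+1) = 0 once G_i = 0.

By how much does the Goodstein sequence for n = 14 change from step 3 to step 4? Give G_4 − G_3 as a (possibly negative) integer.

base 5: 14 = 2·5 + 4; at 6: 2·6 + 4 = 16; next = 15
base 6: 15 = 2·6 + 3; at 7: 2·7 + 3 = 17; next = 16
base 7: 16 = 2·7 + 2; at 8: 2·8 + 2 = 18; next = 17
base 8: 17 = 2·8 + 1; at 9: 2·9 + 1 = 19; next = 18

1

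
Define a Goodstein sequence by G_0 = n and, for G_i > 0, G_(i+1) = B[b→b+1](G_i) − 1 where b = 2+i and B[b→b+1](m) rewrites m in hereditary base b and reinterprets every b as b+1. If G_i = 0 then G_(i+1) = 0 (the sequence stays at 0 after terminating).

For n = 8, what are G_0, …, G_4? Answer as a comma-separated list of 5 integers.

8, 80, 553, 6310, 93395

G_0 = 8. HB_2(8) = 2^(2 + 1). Bump = 81. G_1 = 80.
G_1 = 80. HB_3(80) = 2·3^3 + 2·3^2 + 2·3 + 2. Bump = 554. G_2 = 553.
G_2 = 553. HB_4(553) = 2·4^4 + 2·4^2 + 2·4 + 1. Bump = 6311. G_3 = 6310.
G_3 = 6310. HB_5(6310) = 2·5^5 + 2·5^2 + 2·5. Bump = 93396. G_4 = 93395.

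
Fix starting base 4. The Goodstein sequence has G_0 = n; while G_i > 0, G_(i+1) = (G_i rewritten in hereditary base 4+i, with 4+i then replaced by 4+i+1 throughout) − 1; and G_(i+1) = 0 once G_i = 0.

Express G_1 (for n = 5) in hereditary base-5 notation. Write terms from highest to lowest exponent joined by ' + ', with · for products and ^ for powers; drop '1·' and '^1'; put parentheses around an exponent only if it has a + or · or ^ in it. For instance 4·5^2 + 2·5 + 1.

5

step 0: 5 = 4 + 1; sub 5 for 4: 5 + 1; = 6; G_1 = 6−1 = 5
step 1: 5 = 5; sub 6 for 5: 6; = 6; G_2 = 6−1 = 5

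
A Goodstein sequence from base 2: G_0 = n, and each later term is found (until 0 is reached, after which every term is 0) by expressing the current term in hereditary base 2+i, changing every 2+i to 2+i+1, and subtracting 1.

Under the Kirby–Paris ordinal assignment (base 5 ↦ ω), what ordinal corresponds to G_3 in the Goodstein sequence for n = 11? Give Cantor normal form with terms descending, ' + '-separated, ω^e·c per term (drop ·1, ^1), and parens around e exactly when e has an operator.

ω^(ω + 1) + 2

base 2: 11 = 2^(2 + 1) + 2 + 1; at 3: 3^(3 + 1) + 3 + 1 = 85; next = 84
base 3: 84 = 3^(3 + 1) + 3; at 4: 4^(4 + 1) + 4 = 1028; next = 1027
base 4: 1027 = 4^(4 + 1) + 3; at 5: 5^(5 + 1) + 3 = 15628; next = 15627
base 5: 15627 = 5^(5 + 1) + 2; at 6: 6^(6 + 1) + 2 = 279938; next = 279937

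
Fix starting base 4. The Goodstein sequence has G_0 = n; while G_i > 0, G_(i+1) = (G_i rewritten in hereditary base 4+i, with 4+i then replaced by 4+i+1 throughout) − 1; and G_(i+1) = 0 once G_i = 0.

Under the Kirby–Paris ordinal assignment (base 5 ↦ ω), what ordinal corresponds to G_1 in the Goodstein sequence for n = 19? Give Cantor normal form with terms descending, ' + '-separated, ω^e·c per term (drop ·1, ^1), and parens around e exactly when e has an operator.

G_0 = 19. HB_4(19) = 4^2 + 3. Bump = 28. G_1 = 27.
G_1 = 27. HB_5(27) = 5^2 + 2. Bump = 38. G_2 = 37.

ω^2 + 2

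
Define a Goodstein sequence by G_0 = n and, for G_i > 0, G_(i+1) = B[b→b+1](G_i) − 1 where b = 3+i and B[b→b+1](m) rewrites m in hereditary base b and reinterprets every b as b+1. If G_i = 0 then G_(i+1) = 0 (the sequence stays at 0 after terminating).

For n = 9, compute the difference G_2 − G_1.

2

G_0=9  [base 3] 3^2  →[3↦4]→  4^2 = 16  −1 ⇒ G_1=15
G_1=15  [base 4] 3·4 + 3  →[4↦5]→  3·5 + 3 = 18  −1 ⇒ G_2=17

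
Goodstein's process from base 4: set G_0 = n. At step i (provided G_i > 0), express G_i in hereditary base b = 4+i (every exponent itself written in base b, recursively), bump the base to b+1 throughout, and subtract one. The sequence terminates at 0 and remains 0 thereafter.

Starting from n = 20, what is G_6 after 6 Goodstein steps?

20 —HB4→ 4^2 + 4 —bump→ 5^2 + 5 = 30 —(−1)→ 29
29 —HB5→ 5^2 + 4 —bump→ 6^2 + 4 = 40 —(−1)→ 39
39 —HB6→ 6^2 + 3 —bump→ 7^2 + 3 = 52 —(−1)→ 51
51 —HB7→ 7^2 + 2 —bump→ 8^2 + 2 = 66 —(−1)→ 65
65 —HB8→ 8^2 + 1 —bump→ 9^2 + 1 = 82 —(−1)→ 81
81 —HB9→ 9^2 —bump→ 10^2 = 100 —(−1)→ 99
99 —HB10→ 9·10 + 9 —bump→ 9·11 + 9 = 108 —(−1)→ 107

99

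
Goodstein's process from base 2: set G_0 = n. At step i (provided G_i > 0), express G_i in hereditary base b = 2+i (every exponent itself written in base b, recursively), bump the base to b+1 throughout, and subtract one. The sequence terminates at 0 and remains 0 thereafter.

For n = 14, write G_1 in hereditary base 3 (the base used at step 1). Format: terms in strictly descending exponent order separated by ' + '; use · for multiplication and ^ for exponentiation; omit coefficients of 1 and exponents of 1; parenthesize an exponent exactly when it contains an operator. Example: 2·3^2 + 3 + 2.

3^(3 + 1) + 3^3 + 2

base 2: 14 = 2^(2 + 1) + 2^2 + 2; at 3: 3^(3 + 1) + 3^3 + 3 = 111; next = 110
base 3: 110 = 3^(3 + 1) + 3^3 + 2; at 4: 4^(4 + 1) + 4^4 + 2 = 1282; next = 1281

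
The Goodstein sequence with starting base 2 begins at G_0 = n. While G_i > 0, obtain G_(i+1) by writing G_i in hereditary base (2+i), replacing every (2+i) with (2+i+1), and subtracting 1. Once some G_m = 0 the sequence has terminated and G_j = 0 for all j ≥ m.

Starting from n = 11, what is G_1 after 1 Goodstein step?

84

base 2: 11 = 2^(2 + 1) + 2 + 1; at 3: 3^(3 + 1) + 3 + 1 = 85; next = 84
base 3: 84 = 3^(3 + 1) + 3; at 4: 4^(4 + 1) + 4 = 1028; next = 1027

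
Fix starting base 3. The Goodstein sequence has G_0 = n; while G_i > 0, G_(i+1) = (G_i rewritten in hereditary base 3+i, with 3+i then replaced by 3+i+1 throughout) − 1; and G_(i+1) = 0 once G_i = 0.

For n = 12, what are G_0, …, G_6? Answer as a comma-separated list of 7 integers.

12, 19, 27, 37, 49, 63, 69

G_0=12  [base 3] 3^2 + 3  →[3↦4]→  4^2 + 4 = 20  −1 ⇒ G_1=19
G_1=19  [base 4] 4^2 + 3  →[4↦5]→  5^2 + 3 = 28  −1 ⇒ G_2=27
G_2=27  [base 5] 5^2 + 2  →[5↦6]→  6^2 + 2 = 38  −1 ⇒ G_3=37
G_3=37  [base 6] 6^2 + 1  →[6↦7]→  7^2 + 1 = 50  −1 ⇒ G_4=49
G_4=49  [base 7] 7^2  →[7↦8]→  8^2 = 64  −1 ⇒ G_5=63
G_5=63  [base 8] 7·8 + 7  →[8↦9]→  7·9 + 7 = 70  −1 ⇒ G_6=69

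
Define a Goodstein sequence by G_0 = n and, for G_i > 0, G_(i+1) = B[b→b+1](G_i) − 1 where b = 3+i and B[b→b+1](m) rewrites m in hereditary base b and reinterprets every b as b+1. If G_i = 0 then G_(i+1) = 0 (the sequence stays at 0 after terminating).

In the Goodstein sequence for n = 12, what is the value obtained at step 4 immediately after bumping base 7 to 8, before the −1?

G_0=12  [base 3] 3^2 + 3  →[3↦4]→  4^2 + 4 = 20  −1 ⇒ G_1=19
G_1=19  [base 4] 4^2 + 3  →[4↦5]→  5^2 + 3 = 28  −1 ⇒ G_2=27
G_2=27  [base 5] 5^2 + 2  →[5↦6]→  6^2 + 2 = 38  −1 ⇒ G_3=37
G_3=37  [base 6] 6^2 + 1  →[6↦7]→  7^2 + 1 = 50  −1 ⇒ G_4=49
G_4=49  [base 7] 7^2  →[7↦8]→  8^2 = 64  −1 ⇒ G_5=63

64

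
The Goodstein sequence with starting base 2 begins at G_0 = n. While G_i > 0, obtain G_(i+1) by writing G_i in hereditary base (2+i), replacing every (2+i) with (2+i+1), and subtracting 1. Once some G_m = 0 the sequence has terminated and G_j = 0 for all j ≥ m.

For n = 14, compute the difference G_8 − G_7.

96513439003

(0) 14|_2 = 2^(2 + 1) + 2^2 + 2 ↦ 3^(3 + 1) + 3^3 + 3|_3 = 111 ⇒ 110
(1) 110|_3 = 3^(3 + 1) + 3^3 + 2 ↦ 4^(4 + 1) + 4^4 + 2|_4 = 1282 ⇒ 1281
(2) 1281|_4 = 4^(4 + 1) + 4^4 + 1 ↦ 5^(5 + 1) + 5^5 + 1|_5 = 18751 ⇒ 18750
(3) 18750|_5 = 5^(5 + 1) + 5^5 ↦ 6^(6 + 1) + 6^6|_6 = 326592 ⇒ 326591
(4) 326591|_6 = 6^(6 + 1) + 5·6^5 + 5·6^4 + 5·6^3 + 5·6^2 + 5·6 + 5 ↦ 7^(7 + 1) + 5·7^5 + 5·7^4 + 5·7^3 + 5·7^2 + 5·7 + 5|_7 = 5862841 ⇒ 5862840
(5) 5862840|_7 = 7^(7 + 1) + 5·7^5 + 5·7^4 + 5·7^3 + 5·7^2 + 5·7 + 4 ↦ 8^(8 + 1) + 5·8^5 + 5·8^4 + 5·8^3 + 5·8^2 + 5·8 + 4|_8 = 134404972 ⇒ 134404971
(6) 134404971|_8 = 8^(8 + 1) + 5·8^5 + 5·8^4 + 5·8^3 + 5·8^2 + 5·8 + 3 ↦ 9^(9 + 1) + 5·9^5 + 5·9^4 + 5·9^3 + 5·9^2 + 5·9 + 3|_9 = 3487116549 ⇒ 3487116548
(7) 3487116548|_9 = 9^(9 + 1) + 5·9^5 + 5·9^4 + 5·9^3 + 5·9^2 + 5·9 + 2 ↦ 10^(10 + 1) + 5·10^5 + 5·10^4 + 5·10^3 + 5·10^2 + 5·10 + 2|_10 = 100000555552 ⇒ 100000555551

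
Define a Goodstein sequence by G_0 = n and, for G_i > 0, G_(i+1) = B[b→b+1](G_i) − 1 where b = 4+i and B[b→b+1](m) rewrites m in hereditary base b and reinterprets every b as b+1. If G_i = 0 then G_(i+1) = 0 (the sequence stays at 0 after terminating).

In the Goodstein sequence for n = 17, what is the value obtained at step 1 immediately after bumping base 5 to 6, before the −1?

[0] 17 ≡ 4^2 + 1 (base 4). Lift 5: 26. −1: 25.
[1] 25 ≡ 5^2 (base 5). Lift 6: 36. −1: 35.

36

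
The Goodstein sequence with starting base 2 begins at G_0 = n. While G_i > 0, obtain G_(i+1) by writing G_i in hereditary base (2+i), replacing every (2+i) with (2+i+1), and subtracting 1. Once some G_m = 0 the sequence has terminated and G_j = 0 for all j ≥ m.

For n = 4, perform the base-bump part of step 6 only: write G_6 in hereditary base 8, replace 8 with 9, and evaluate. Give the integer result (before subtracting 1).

174

base 2: 4 = 2^2; at 3: 3^3 = 27; next = 26
base 3: 26 = 2·3^2 + 2·3 + 2; at 4: 2·4^2 + 2·4 + 2 = 42; next = 41
base 4: 41 = 2·4^2 + 2·4 + 1; at 5: 2·5^2 + 2·5 + 1 = 61; next = 60
base 5: 60 = 2·5^2 + 2·5; at 6: 2·6^2 + 2·6 = 84; next = 83
base 6: 83 = 2·6^2 + 6 + 5; at 7: 2·7^2 + 7 + 5 = 110; next = 109
base 7: 109 = 2·7^2 + 7 + 4; at 8: 2·8^2 + 8 + 4 = 140; next = 139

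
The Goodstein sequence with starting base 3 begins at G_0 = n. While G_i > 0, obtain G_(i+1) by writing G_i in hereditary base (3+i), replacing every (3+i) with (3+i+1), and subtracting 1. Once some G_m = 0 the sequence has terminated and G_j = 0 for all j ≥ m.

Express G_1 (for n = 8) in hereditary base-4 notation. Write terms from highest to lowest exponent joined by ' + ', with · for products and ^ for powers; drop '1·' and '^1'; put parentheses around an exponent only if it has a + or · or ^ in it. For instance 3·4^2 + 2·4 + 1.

2·4 + 1

(0) 8|_3 = 2·3 + 2 ↦ 2·4 + 2|_4 = 10 ⇒ 9
(1) 9|_4 = 2·4 + 1 ↦ 2·5 + 1|_5 = 11 ⇒ 10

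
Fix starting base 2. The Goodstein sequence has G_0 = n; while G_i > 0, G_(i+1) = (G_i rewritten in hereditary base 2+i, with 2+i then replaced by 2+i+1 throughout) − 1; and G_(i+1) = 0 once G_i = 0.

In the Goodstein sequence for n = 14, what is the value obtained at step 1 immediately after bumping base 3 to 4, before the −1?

1282

[0] 14 ≡ 2^(2 + 1) + 2^2 + 2 (base 2). Lift 3: 111. −1: 110.
[1] 110 ≡ 3^(3 + 1) + 3^3 + 2 (base 3). Lift 4: 1282. −1: 1281.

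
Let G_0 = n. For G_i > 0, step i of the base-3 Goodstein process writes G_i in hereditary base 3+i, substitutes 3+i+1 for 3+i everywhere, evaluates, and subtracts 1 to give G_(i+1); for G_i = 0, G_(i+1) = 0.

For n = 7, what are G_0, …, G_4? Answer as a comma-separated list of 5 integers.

7, 8, 9, 9, 9

[0] 7 ≡ 2·3 + 1 (base 3). Lift 4: 9. −1: 8.
[1] 8 ≡ 2·4 (base 4). Lift 5: 10. −1: 9.
[2] 9 ≡ 5 + 4 (base 5). Lift 6: 10. −1: 9.
[3] 9 ≡ 6 + 3 (base 6). Lift 7: 10. −1: 9.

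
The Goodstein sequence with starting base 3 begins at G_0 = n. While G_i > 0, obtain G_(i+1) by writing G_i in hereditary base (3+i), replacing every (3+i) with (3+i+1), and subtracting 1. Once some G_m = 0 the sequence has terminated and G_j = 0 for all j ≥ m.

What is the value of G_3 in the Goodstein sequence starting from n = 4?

G_0=4  [base 3] 3 + 1  →[3↦4]→  4 + 1 = 5  −1 ⇒ G_1=4
G_1=4  [base 4] 4  →[4↦5]→  5 = 5  −1 ⇒ G_2=4
G_2=4  [base 5] 4  →[5↦6]→  4 = 4  −1 ⇒ G_3=3

3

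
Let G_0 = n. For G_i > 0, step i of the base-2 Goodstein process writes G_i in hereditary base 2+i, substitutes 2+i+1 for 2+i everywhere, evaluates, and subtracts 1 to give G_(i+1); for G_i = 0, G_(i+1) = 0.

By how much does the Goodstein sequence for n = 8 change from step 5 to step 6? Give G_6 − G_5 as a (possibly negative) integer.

G_0 = 8. HB_2(8) = 2^(2 + 1). Bump = 81. G_1 = 80.
G_1 = 80. HB_3(80) = 2·3^3 + 2·3^2 + 2·3 + 2. Bump = 554. G_2 = 553.
G_2 = 553. HB_4(553) = 2·4^4 + 2·4^2 + 2·4 + 1. Bump = 6311. G_3 = 6310.
G_3 = 6310. HB_5(6310) = 2·5^5 + 2·5^2 + 2·5. Bump = 93396. G_4 = 93395.
G_4 = 93395. HB_6(93395) = 2·6^6 + 2·6^2 + 6 + 5. Bump = 1647196. G_5 = 1647195.
G_5 = 1647195. HB_7(1647195) = 2·7^7 + 2·7^2 + 7 + 4. Bump = 33554572. G_6 = 33554571.

31907376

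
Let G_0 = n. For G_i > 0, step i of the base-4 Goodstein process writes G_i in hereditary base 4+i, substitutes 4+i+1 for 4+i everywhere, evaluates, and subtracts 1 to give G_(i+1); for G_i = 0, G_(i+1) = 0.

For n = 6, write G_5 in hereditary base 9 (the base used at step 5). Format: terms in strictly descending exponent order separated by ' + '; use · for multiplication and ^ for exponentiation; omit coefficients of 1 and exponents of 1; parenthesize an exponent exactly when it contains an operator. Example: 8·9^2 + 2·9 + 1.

i=0: 6 = 4 + 2 (b=4); 4→5: 5 + 2 = 7; 7−1 = 6
i=1: 6 = 5 + 1 (b=5); 5→6: 6 + 1 = 7; 7−1 = 6
i=2: 6 = 6 (b=6); 6→7: 7 = 7; 7−1 = 6
i=3: 6 = 6 (b=7); 7→8: 6 = 6; 6−1 = 5
i=4: 5 = 5 (b=8); 8→9: 5 = 5; 5−1 = 4
i=5: 4 = 4 (b=9); 9→10: 4 = 4; 4−1 = 3

4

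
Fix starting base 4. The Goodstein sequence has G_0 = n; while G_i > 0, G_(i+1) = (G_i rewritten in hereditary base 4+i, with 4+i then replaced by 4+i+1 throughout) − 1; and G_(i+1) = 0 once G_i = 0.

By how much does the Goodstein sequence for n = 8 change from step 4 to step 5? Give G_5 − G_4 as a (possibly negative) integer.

i=0: 8 = 2·4 (b=4); 4→5: 2·5 = 10; 10−1 = 9
i=1: 9 = 5 + 4 (b=5); 5→6: 6 + 4 = 10; 10−1 = 9
i=2: 9 = 6 + 3 (b=6); 6→7: 7 + 3 = 10; 10−1 = 9
i=3: 9 = 7 + 2 (b=7); 7→8: 8 + 2 = 10; 10−1 = 9
i=4: 9 = 8 + 1 (b=8); 8→9: 9 + 1 = 10; 10−1 = 9

0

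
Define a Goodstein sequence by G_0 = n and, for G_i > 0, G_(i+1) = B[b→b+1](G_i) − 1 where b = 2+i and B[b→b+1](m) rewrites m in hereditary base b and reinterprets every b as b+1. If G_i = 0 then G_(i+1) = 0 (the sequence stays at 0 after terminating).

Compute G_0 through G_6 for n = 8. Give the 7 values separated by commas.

8, 80, 553, 6310, 93395, 1647195, 33554571

step 0: 8 = 2^(2 + 1); sub 3 for 2: 3^(3 + 1); = 81; G_1 = 81−1 = 80
step 1: 80 = 2·3^3 + 2·3^2 + 2·3 + 2; sub 4 for 3: 2·4^4 + 2·4^2 + 2·4 + 2; = 554; G_2 = 554−1 = 553
step 2: 553 = 2·4^4 + 2·4^2 + 2·4 + 1; sub 5 for 4: 2·5^5 + 2·5^2 + 2·5 + 1; = 6311; G_3 = 6311−1 = 6310
step 3: 6310 = 2·5^5 + 2·5^2 + 2·5; sub 6 for 5: 2·6^6 + 2·6^2 + 2·6; = 93396; G_4 = 93396−1 = 93395
step 4: 93395 = 2·6^6 + 2·6^2 + 6 + 5; sub 7 for 6: 2·7^7 + 2·7^2 + 7 + 5; = 1647196; G_5 = 1647196−1 = 1647195
step 5: 1647195 = 2·7^7 + 2·7^2 + 7 + 4; sub 8 for 7: 2·8^8 + 2·8^2 + 8 + 4; = 33554572; G_6 = 33554572−1 = 33554571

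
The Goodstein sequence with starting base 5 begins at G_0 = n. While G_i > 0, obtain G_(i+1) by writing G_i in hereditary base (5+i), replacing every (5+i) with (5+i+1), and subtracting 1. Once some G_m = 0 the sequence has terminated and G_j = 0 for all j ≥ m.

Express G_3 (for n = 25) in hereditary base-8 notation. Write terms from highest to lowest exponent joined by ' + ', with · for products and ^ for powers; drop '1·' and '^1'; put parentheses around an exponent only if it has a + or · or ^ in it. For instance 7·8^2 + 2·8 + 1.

5·8 + 3

G_0=25  [base 5] 5^2  →[5↦6]→  6^2 = 36  −1 ⇒ G_1=35
G_1=35  [base 6] 5·6 + 5  →[6↦7]→  5·7 + 5 = 40  −1 ⇒ G_2=39
G_2=39  [base 7] 5·7 + 4  →[7↦8]→  5·8 + 4 = 44  −1 ⇒ G_3=43
G_3=43  [base 8] 5·8 + 3  →[8↦9]→  5·9 + 3 = 48  −1 ⇒ G_4=47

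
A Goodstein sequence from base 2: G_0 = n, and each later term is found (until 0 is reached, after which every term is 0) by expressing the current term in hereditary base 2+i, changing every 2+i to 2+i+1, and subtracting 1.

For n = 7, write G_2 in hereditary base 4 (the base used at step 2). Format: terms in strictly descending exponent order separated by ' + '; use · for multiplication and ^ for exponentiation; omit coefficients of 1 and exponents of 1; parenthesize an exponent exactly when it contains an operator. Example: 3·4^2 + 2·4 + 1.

4^4 + 3

7 —HB2→ 2^2 + 2 + 1 —bump→ 3^3 + 3 + 1 = 31 —(−1)→ 30
30 —HB3→ 3^3 + 3 —bump→ 4^4 + 4 = 260 —(−1)→ 259
259 —HB4→ 4^4 + 3 —bump→ 5^5 + 3 = 3128 —(−1)→ 3127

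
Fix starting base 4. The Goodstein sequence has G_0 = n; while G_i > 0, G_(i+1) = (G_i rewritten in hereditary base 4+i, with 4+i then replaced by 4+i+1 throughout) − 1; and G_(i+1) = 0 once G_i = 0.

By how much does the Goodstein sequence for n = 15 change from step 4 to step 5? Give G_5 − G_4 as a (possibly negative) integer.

[0] 15 ≡ 3·4 + 3 (base 4). Lift 5: 18. −1: 17.
[1] 17 ≡ 3·5 + 2 (base 5). Lift 6: 20. −1: 19.
[2] 19 ≡ 3·6 + 1 (base 6). Lift 7: 22. −1: 21.
[3] 21 ≡ 3·7 (base 7). Lift 8: 24. −1: 23.
[4] 23 ≡ 2·8 + 7 (base 8). Lift 9: 25. −1: 24.

1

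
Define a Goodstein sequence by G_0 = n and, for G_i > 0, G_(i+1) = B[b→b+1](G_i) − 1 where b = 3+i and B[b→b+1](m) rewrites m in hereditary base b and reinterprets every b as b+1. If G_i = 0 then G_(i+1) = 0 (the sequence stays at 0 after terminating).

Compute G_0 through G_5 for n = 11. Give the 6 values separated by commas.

11, 17, 25, 35, 39, 43

(0) 11|_3 = 3^2 + 2 ↦ 4^2 + 2|_4 = 18 ⇒ 17
(1) 17|_4 = 4^2 + 1 ↦ 5^2 + 1|_5 = 26 ⇒ 25
(2) 25|_5 = 5^2 ↦ 6^2|_6 = 36 ⇒ 35
(3) 35|_6 = 5·6 + 5 ↦ 5·7 + 5|_7 = 40 ⇒ 39
(4) 39|_7 = 5·7 + 4 ↦ 5·8 + 4|_8 = 44 ⇒ 43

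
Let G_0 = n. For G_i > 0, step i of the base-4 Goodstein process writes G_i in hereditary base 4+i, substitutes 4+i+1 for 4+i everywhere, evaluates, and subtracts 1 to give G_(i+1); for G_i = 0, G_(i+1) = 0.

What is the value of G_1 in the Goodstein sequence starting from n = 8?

9

G_0=8  [base 4] 2·4  →[4↦5]→  2·5 = 10  −1 ⇒ G_1=9
G_1=9  [base 5] 5 + 4  →[5↦6]→  6 + 4 = 10  −1 ⇒ G_2=9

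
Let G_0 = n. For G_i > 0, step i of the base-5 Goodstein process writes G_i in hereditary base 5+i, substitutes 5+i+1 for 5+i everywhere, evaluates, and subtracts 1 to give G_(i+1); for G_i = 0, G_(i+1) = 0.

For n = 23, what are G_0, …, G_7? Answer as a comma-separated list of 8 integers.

base 5: 23 = 4·5 + 3; at 6: 4·6 + 3 = 27; next = 26
base 6: 26 = 4·6 + 2; at 7: 4·7 + 2 = 30; next = 29
base 7: 29 = 4·7 + 1; at 8: 4·8 + 1 = 33; next = 32
base 8: 32 = 4·8; at 9: 4·9 = 36; next = 35
base 9: 35 = 3·9 + 8; at 10: 3·10 + 8 = 38; next = 37
base 10: 37 = 3·10 + 7; at 11: 3·11 + 7 = 40; next = 39
base 11: 39 = 3·11 + 6; at 12: 3·12 + 6 = 42; next = 41

23, 26, 29, 32, 35, 37, 39, 41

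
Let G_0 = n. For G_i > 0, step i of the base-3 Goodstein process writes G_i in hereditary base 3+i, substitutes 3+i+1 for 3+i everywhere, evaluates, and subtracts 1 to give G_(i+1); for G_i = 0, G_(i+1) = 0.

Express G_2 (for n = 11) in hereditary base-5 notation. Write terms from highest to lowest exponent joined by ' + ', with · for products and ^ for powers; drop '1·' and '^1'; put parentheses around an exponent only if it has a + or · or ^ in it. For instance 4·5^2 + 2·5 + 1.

G_0=11  [base 3] 3^2 + 2  →[3↦4]→  4^2 + 2 = 18  −1 ⇒ G_1=17
G_1=17  [base 4] 4^2 + 1  →[4↦5]→  5^2 + 1 = 26  −1 ⇒ G_2=25
G_2=25  [base 5] 5^2  →[5↦6]→  6^2 = 36  −1 ⇒ G_3=35

5^2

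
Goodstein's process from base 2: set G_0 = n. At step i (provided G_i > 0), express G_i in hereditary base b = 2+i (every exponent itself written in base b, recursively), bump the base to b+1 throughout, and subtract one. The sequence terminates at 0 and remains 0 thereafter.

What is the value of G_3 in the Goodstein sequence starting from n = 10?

(0) 10|_2 = 2^(2 + 1) + 2 ↦ 3^(3 + 1) + 3|_3 = 84 ⇒ 83
(1) 83|_3 = 3^(3 + 1) + 2 ↦ 4^(4 + 1) + 2|_4 = 1026 ⇒ 1025
(2) 1025|_4 = 4^(4 + 1) + 1 ↦ 5^(5 + 1) + 1|_5 = 15626 ⇒ 15625

15625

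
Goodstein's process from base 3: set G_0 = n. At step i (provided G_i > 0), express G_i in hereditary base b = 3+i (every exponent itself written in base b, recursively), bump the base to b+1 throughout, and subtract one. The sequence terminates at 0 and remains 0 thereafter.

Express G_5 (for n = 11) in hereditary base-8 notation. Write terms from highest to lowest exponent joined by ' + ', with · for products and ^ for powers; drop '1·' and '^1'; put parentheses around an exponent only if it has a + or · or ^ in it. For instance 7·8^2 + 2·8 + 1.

G_0 = 11. HB_3(11) = 3^2 + 2. Bump = 18. G_1 = 17.
G_1 = 17. HB_4(17) = 4^2 + 1. Bump = 26. G_2 = 25.
G_2 = 25. HB_5(25) = 5^2. Bump = 36. G_3 = 35.
G_3 = 35. HB_6(35) = 5·6 + 5. Bump = 40. G_4 = 39.
G_4 = 39. HB_7(39) = 5·7 + 4. Bump = 44. G_5 = 43.
G_5 = 43. HB_8(43) = 5·8 + 3. Bump = 48. G_6 = 47.

5·8 + 3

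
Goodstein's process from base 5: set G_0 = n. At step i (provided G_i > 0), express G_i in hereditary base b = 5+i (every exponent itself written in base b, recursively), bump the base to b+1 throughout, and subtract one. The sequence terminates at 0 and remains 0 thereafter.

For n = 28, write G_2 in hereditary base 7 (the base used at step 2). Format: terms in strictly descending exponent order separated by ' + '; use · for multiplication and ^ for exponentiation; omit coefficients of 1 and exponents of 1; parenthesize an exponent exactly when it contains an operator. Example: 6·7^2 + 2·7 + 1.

(0) 28|_5 = 5^2 + 3 ↦ 6^2 + 3|_6 = 39 ⇒ 38
(1) 38|_6 = 6^2 + 2 ↦ 7^2 + 2|_7 = 51 ⇒ 50
(2) 50|_7 = 7^2 + 1 ↦ 8^2 + 1|_8 = 65 ⇒ 64

7^2 + 1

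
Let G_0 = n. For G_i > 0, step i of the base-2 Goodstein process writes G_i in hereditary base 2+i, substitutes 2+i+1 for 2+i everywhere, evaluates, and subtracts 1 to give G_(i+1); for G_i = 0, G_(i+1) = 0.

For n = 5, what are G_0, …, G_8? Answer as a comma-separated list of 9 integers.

i=0: 5 = 2^2 + 1 (b=2); 2→3: 3^3 + 1 = 28; 28−1 = 27
i=1: 27 = 3^3 (b=3); 3→4: 4^4 = 256; 256−1 = 255
i=2: 255 = 3·4^3 + 3·4^2 + 3·4 + 3 (b=4); 4→5: 3·5^3 + 3·5^2 + 3·5 + 3 = 468; 468−1 = 467
i=3: 467 = 3·5^3 + 3·5^2 + 3·5 + 2 (b=5); 5→6: 3·6^3 + 3·6^2 + 3·6 + 2 = 776; 776−1 = 775
i=4: 775 = 3·6^3 + 3·6^2 + 3·6 + 1 (b=6); 6→7: 3·7^3 + 3·7^2 + 3·7 + 1 = 1198; 1198−1 = 1197
i=5: 1197 = 3·7^3 + 3·7^2 + 3·7 (b=7); 7→8: 3·8^3 + 3·8^2 + 3·8 = 1752; 1752−1 = 1751
i=6: 1751 = 3·8^3 + 3·8^2 + 2·8 + 7 (b=8); 8→9: 3·9^3 + 3·9^2 + 2·9 + 7 = 2455; 2455−1 = 2454
i=7: 2454 = 3·9^3 + 3·9^2 + 2·9 + 6 (b=9); 9→10: 3·10^3 + 3·10^2 + 2·10 + 6 = 3326; 3326−1 = 3325

5, 27, 255, 467, 775, 1197, 1751, 2454, 3325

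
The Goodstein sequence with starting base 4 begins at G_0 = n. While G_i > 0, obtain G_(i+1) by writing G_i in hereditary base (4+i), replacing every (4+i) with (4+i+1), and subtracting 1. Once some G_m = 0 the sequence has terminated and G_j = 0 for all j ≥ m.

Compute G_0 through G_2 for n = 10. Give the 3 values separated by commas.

10, 11, 12

step 0: 10 = 2·4 + 2; sub 5 for 4: 2·5 + 2; = 12; G_1 = 12−1 = 11
step 1: 11 = 2·5 + 1; sub 6 for 5: 2·6 + 1; = 13; G_2 = 13−1 = 12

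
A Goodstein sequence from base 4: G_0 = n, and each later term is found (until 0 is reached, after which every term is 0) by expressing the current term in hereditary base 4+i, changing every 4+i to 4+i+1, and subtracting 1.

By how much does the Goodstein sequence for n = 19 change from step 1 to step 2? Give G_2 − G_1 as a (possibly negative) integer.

10

19 —HB4→ 4^2 + 3 —bump→ 5^2 + 3 = 28 —(−1)→ 27
27 —HB5→ 5^2 + 2 —bump→ 6^2 + 2 = 38 —(−1)→ 37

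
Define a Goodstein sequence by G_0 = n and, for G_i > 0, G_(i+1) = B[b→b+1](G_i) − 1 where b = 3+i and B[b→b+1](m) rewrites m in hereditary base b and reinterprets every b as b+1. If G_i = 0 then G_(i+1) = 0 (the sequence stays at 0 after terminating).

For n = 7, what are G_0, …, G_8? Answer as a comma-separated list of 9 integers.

G_0 = 7. HB_3(7) = 2·3 + 1. Bump = 9. G_1 = 8.
G_1 = 8. HB_4(8) = 2·4. Bump = 10. G_2 = 9.
G_2 = 9. HB_5(9) = 5 + 4. Bump = 10. G_3 = 9.
G_3 = 9. HB_6(9) = 6 + 3. Bump = 10. G_4 = 9.
G_4 = 9. HB_7(9) = 7 + 2. Bump = 10. G_5 = 9.
G_5 = 9. HB_8(9) = 8 + 1. Bump = 10. G_6 = 9.
G_6 = 9. HB_9(9) = 9. Bump = 10. G_7 = 9.
G_7 = 9. HB_10(9) = 9. Bump = 9. G_8 = 8.

7, 8, 9, 9, 9, 9, 9, 9, 8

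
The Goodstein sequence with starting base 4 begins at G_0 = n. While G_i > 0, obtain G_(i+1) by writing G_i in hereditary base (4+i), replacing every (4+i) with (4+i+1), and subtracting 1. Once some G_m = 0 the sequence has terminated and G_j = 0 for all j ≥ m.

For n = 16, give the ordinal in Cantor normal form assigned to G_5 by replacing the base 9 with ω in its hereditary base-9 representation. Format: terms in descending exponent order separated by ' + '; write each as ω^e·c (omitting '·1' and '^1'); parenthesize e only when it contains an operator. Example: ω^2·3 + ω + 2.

ω·4

base 4: 16 = 4^2; at 5: 5^2 = 25; next = 24
base 5: 24 = 4·5 + 4; at 6: 4·6 + 4 = 28; next = 27
base 6: 27 = 4·6 + 3; at 7: 4·7 + 3 = 31; next = 30
base 7: 30 = 4·7 + 2; at 8: 4·8 + 2 = 34; next = 33
base 8: 33 = 4·8 + 1; at 9: 4·9 + 1 = 37; next = 36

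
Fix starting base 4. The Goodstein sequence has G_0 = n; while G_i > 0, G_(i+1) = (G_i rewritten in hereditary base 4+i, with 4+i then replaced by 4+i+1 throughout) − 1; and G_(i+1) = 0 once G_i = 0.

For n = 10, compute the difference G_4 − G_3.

[0] 10 ≡ 2·4 + 2 (base 4). Lift 5: 12. −1: 11.
[1] 11 ≡ 2·5 + 1 (base 5). Lift 6: 13. −1: 12.
[2] 12 ≡ 2·6 (base 6). Lift 7: 14. −1: 13.
[3] 13 ≡ 7 + 6 (base 7). Lift 8: 14. −1: 13.

0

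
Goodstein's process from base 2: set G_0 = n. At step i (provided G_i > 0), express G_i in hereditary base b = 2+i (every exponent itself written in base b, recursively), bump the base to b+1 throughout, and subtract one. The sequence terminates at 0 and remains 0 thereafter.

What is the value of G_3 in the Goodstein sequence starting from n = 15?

step 0: 15 = 2^(2 + 1) + 2^2 + 2 + 1; sub 3 for 2: 3^(3 + 1) + 3^3 + 3 + 1; = 112; G_1 = 112−1 = 111
step 1: 111 = 3^(3 + 1) + 3^3 + 3; sub 4 for 3: 4^(4 + 1) + 4^4 + 4; = 1284; G_2 = 1284−1 = 1283
step 2: 1283 = 4^(4 + 1) + 4^4 + 3; sub 5 for 4: 5^(5 + 1) + 5^5 + 3; = 18753; G_3 = 18753−1 = 18752
step 3: 18752 = 5^(5 + 1) + 5^5 + 2; sub 6 for 5: 6^(6 + 1) + 6^6 + 2; = 326594; G_4 = 326594−1 = 326593

18752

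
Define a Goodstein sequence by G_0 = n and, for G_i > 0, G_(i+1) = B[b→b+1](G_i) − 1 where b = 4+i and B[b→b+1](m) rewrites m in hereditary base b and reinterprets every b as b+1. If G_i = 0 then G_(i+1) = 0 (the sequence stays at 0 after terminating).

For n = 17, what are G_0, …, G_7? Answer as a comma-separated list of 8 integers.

17, 25, 35, 39, 43, 47, 51, 55

G_0 = 17. HB_4(17) = 4^2 + 1. Bump = 26. G_1 = 25.
G_1 = 25. HB_5(25) = 5^2. Bump = 36. G_2 = 35.
G_2 = 35. HB_6(35) = 5·6 + 5. Bump = 40. G_3 = 39.
G_3 = 39. HB_7(39) = 5·7 + 4. Bump = 44. G_4 = 43.
G_4 = 43. HB_8(43) = 5·8 + 3. Bump = 48. G_5 = 47.
G_5 = 47. HB_9(47) = 5·9 + 2. Bump = 52. G_6 = 51.
G_6 = 51. HB_10(51) = 5·10 + 1. Bump = 56. G_7 = 55.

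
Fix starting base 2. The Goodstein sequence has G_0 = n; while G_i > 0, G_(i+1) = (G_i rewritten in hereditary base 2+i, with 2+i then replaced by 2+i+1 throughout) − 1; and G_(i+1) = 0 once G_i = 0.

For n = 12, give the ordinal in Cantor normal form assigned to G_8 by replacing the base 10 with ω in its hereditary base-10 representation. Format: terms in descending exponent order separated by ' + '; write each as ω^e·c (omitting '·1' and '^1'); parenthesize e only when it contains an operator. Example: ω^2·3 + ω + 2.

step 0: 12 = 2^(2 + 1) + 2^2; sub 3 for 2: 3^(3 + 1) + 3^3; = 108; G_1 = 108−1 = 107
step 1: 107 = 3^(3 + 1) + 2·3^2 + 2·3 + 2; sub 4 for 3: 4^(4 + 1) + 2·4^2 + 2·4 + 2; = 1066; G_2 = 1066−1 = 1065
step 2: 1065 = 4^(4 + 1) + 2·4^2 + 2·4 + 1; sub 5 for 4: 5^(5 + 1) + 2·5^2 + 2·5 + 1; = 15686; G_3 = 15686−1 = 15685
step 3: 15685 = 5^(5 + 1) + 2·5^2 + 2·5; sub 6 for 5: 6^(6 + 1) + 2·6^2 + 2·6; = 280020; G_4 = 280020−1 = 280019
step 4: 280019 = 6^(6 + 1) + 2·6^2 + 6 + 5; sub 7 for 6: 7^(7 + 1) + 2·7^2 + 7 + 5; = 5764911; G_5 = 5764911−1 = 5764910
step 5: 5764910 = 7^(7 + 1) + 2·7^2 + 7 + 4; sub 8 for 7: 8^(8 + 1) + 2·8^2 + 8 + 4; = 134217868; G_6 = 134217868−1 = 134217867
step 6: 134217867 = 8^(8 + 1) + 2·8^2 + 8 + 3; sub 9 for 8: 9^(9 + 1) + 2·9^2 + 9 + 3; = 3486784575; G_7 = 3486784575−1 = 3486784574
step 7: 3486784574 = 9^(9 + 1) + 2·9^2 + 9 + 2; sub 10 for 9: 10^(10 + 1) + 2·10^2 + 10 + 2; = 100000000212; G_8 = 100000000212−1 = 100000000211

ω^(ω + 1) + ω^2·2 + ω + 1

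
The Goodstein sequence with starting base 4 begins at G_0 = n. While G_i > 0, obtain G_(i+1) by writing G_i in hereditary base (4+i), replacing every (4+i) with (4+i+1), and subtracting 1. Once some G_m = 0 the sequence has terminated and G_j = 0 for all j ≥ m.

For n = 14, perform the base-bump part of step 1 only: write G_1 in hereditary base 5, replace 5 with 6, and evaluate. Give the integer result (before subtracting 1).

(0) 14|_4 = 3·4 + 2 ↦ 3·5 + 2|_5 = 17 ⇒ 16
(1) 16|_5 = 3·5 + 1 ↦ 3·6 + 1|_6 = 19 ⇒ 18

19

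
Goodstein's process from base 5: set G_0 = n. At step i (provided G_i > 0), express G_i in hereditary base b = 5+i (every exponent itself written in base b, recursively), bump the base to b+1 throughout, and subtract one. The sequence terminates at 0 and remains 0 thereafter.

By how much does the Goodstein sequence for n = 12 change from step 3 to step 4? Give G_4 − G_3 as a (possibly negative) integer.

0

12 —HB5→ 2·5 + 2 —bump→ 2·6 + 2 = 14 —(−1)→ 13
13 —HB6→ 2·6 + 1 —bump→ 2·7 + 1 = 15 —(−1)→ 14
14 —HB7→ 2·7 —bump→ 2·8 = 16 —(−1)→ 15
15 —HB8→ 8 + 7 —bump→ 9 + 7 = 16 —(−1)→ 15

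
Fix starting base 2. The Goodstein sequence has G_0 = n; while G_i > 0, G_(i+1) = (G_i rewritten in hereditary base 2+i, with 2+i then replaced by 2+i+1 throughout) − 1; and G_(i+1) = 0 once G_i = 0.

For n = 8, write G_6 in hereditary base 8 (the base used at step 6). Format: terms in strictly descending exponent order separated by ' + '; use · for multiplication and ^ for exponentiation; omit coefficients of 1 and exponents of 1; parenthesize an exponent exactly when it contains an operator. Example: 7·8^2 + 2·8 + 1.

step 0: 8 = 2^(2 + 1); sub 3 for 2: 3^(3 + 1); = 81; G_1 = 81−1 = 80
step 1: 80 = 2·3^3 + 2·3^2 + 2·3 + 2; sub 4 for 3: 2·4^4 + 2·4^2 + 2·4 + 2; = 554; G_2 = 554−1 = 553
step 2: 553 = 2·4^4 + 2·4^2 + 2·4 + 1; sub 5 for 4: 2·5^5 + 2·5^2 + 2·5 + 1; = 6311; G_3 = 6311−1 = 6310
step 3: 6310 = 2·5^5 + 2·5^2 + 2·5; sub 6 for 5: 2·6^6 + 2·6^2 + 2·6; = 93396; G_4 = 93396−1 = 93395
step 4: 93395 = 2·6^6 + 2·6^2 + 6 + 5; sub 7 for 6: 2·7^7 + 2·7^2 + 7 + 5; = 1647196; G_5 = 1647196−1 = 1647195
step 5: 1647195 = 2·7^7 + 2·7^2 + 7 + 4; sub 8 for 7: 2·8^8 + 2·8^2 + 8 + 4; = 33554572; G_6 = 33554572−1 = 33554571

2·8^8 + 2·8^2 + 8 + 3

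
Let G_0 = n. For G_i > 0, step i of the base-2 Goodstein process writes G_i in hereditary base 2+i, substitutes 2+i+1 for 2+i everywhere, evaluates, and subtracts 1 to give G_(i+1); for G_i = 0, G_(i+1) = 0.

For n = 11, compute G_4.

G_0 = 11. HB_2(11) = 2^(2 + 1) + 2 + 1. Bump = 85. G_1 = 84.
G_1 = 84. HB_3(84) = 3^(3 + 1) + 3. Bump = 1028. G_2 = 1027.
G_2 = 1027. HB_4(1027) = 4^(4 + 1) + 3. Bump = 15628. G_3 = 15627.
G_3 = 15627. HB_5(15627) = 5^(5 + 1) + 2. Bump = 279938. G_4 = 279937.
G_4 = 279937. HB_6(279937) = 6^(6 + 1) + 1. Bump = 5764802. G_5 = 5764801.

279937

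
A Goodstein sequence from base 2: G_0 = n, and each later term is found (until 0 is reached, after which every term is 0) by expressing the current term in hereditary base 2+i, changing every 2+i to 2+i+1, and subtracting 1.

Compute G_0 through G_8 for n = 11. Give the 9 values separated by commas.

11, 84, 1027, 15627, 279937, 5764801, 134217727, 2749609302, 70077777775

i=0: 11 = 2^(2 + 1) + 2 + 1 (b=2); 2→3: 3^(3 + 1) + 3 + 1 = 85; 85−1 = 84
i=1: 84 = 3^(3 + 1) + 3 (b=3); 3→4: 4^(4 + 1) + 4 = 1028; 1028−1 = 1027
i=2: 1027 = 4^(4 + 1) + 3 (b=4); 4→5: 5^(5 + 1) + 3 = 15628; 15628−1 = 15627
i=3: 15627 = 5^(5 + 1) + 2 (b=5); 5→6: 6^(6 + 1) + 2 = 279938; 279938−1 = 279937
i=4: 279937 = 6^(6 + 1) + 1 (b=6); 6→7: 7^(7 + 1) + 1 = 5764802; 5764802−1 = 5764801
i=5: 5764801 = 7^(7 + 1) (b=7); 7→8: 8^(8 + 1) = 134217728; 134217728−1 = 134217727
i=6: 134217727 = 7·8^8 + 7·8^7 + 7·8^6 + 7·8^5 + 7·8^4 + 7·8^3 + 7·8^2 + 7·8 + 7 (b=8); 8→9: 7·9^9 + 7·9^7 + 7·9^6 + 7·9^5 + 7·9^4 + 7·9^3 + 7·9^2 + 7·9 + 7 = 2749609303; 2749609303−1 = 2749609302
i=7: 2749609302 = 7·9^9 + 7·9^7 + 7·9^6 + 7·9^5 + 7·9^4 + 7·9^3 + 7·9^2 + 7·9 + 6 (b=9); 9→10: 7·10^10 + 7·10^7 + 7·10^6 + 7·10^5 + 7·10^4 + 7·10^3 + 7·10^2 + 7·10 + 6 = 70077777776; 70077777776−1 = 70077777775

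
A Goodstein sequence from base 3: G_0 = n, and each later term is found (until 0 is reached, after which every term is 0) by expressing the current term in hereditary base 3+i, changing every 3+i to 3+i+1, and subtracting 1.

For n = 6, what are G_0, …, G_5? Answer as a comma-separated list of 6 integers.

6, 7, 7, 7, 7, 7

G_0 = 6. HB_3(6) = 2·3. Bump = 8. G_1 = 7.
G_1 = 7. HB_4(7) = 4 + 3. Bump = 8. G_2 = 7.
G_2 = 7. HB_5(7) = 5 + 2. Bump = 8. G_3 = 7.
G_3 = 7. HB_6(7) = 6 + 1. Bump = 8. G_4 = 7.
G_4 = 7. HB_7(7) = 7. Bump = 8. G_5 = 7.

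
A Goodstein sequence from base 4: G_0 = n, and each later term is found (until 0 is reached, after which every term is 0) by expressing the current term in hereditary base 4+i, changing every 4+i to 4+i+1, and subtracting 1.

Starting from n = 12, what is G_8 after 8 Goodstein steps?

base 4: 12 = 3·4; at 5: 3·5 = 15; next = 14
base 5: 14 = 2·5 + 4; at 6: 2·6 + 4 = 16; next = 15
base 6: 15 = 2·6 + 3; at 7: 2·7 + 3 = 17; next = 16
base 7: 16 = 2·7 + 2; at 8: 2·8 + 2 = 18; next = 17
base 8: 17 = 2·8 + 1; at 9: 2·9 + 1 = 19; next = 18
base 9: 18 = 2·9; at 10: 2·10 = 20; next = 19
base 10: 19 = 10 + 9; at 11: 11 + 9 = 20; next = 19
base 11: 19 = 11 + 8; at 12: 12 + 8 = 20; next = 19
base 12: 19 = 12 + 7; at 13: 13 + 7 = 20; next = 19

19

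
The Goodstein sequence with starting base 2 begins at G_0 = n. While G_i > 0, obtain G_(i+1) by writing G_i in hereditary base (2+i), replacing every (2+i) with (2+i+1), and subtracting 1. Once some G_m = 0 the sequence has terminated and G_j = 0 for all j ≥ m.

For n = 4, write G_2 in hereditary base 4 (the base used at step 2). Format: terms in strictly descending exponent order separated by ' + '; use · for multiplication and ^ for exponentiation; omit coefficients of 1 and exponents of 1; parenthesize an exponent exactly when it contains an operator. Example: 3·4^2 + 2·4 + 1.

2·4^2 + 2·4 + 1

[0] 4 ≡ 2^2 (base 2). Lift 3: 27. −1: 26.
[1] 26 ≡ 2·3^2 + 2·3 + 2 (base 3). Lift 4: 42. −1: 41.
[2] 41 ≡ 2·4^2 + 2·4 + 1 (base 4). Lift 5: 61. −1: 60.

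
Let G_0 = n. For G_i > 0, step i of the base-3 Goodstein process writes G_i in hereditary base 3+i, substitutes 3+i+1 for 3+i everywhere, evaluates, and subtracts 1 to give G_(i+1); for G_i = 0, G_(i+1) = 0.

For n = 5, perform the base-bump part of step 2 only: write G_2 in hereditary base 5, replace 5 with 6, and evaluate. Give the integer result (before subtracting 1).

6

[0] 5 ≡ 3 + 2 (base 3). Lift 4: 6. −1: 5.
[1] 5 ≡ 4 + 1 (base 4). Lift 5: 6. −1: 5.
[2] 5 ≡ 5 (base 5). Lift 6: 6. −1: 5.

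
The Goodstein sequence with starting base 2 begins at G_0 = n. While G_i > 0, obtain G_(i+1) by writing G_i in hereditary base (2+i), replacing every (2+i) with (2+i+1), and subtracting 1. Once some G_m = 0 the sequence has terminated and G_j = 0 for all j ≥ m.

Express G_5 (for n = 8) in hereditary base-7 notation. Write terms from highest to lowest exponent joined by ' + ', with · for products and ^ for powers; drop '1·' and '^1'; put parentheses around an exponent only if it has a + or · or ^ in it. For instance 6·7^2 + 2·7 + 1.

G_0 = 8. HB_2(8) = 2^(2 + 1). Bump = 81. G_1 = 80.
G_1 = 80. HB_3(80) = 2·3^3 + 2·3^2 + 2·3 + 2. Bump = 554. G_2 = 553.
G_2 = 553. HB_4(553) = 2·4^4 + 2·4^2 + 2·4 + 1. Bump = 6311. G_3 = 6310.
G_3 = 6310. HB_5(6310) = 2·5^5 + 2·5^2 + 2·5. Bump = 93396. G_4 = 93395.
G_4 = 93395. HB_6(93395) = 2·6^6 + 2·6^2 + 6 + 5. Bump = 1647196. G_5 = 1647195.
G_5 = 1647195. HB_7(1647195) = 2·7^7 + 2·7^2 + 7 + 4. Bump = 33554572. G_6 = 33554571.

2·7^7 + 2·7^2 + 7 + 4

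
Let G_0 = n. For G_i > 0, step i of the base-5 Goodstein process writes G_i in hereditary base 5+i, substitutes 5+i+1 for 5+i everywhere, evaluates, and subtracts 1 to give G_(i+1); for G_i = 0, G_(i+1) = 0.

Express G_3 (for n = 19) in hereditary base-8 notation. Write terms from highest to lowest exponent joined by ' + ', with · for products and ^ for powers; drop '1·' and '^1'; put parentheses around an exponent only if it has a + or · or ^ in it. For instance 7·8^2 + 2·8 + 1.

3·8 + 1

G_0 = 19. HB_5(19) = 3·5 + 4. Bump = 22. G_1 = 21.
G_1 = 21. HB_6(21) = 3·6 + 3. Bump = 24. G_2 = 23.
G_2 = 23. HB_7(23) = 3·7 + 2. Bump = 26. G_3 = 25.
G_3 = 25. HB_8(25) = 3·8 + 1. Bump = 28. G_4 = 27.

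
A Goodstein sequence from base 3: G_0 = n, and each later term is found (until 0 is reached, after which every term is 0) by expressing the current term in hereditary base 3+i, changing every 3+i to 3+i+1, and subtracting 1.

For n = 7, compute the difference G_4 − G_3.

7 —HB3→ 2·3 + 1 —bump→ 2·4 + 1 = 9 —(−1)→ 8
8 —HB4→ 2·4 —bump→ 2·5 = 10 —(−1)→ 9
9 —HB5→ 5 + 4 —bump→ 6 + 4 = 10 —(−1)→ 9
9 —HB6→ 6 + 3 —bump→ 7 + 3 = 10 —(−1)→ 9

0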